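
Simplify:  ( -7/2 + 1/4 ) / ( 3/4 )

-13/3

Numerator: -7/2 + 1/4 = -13/4
Denominator: 3/4 = 3/4
Divide: (-13/4) · (4/3) = -13/3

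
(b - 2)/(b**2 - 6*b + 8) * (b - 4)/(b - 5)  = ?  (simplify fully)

Factor: b**2 - 6*b + 8 = (b - 4)*(b - 2)
Cancel the common factors (b - 4), (b - 2).

1/(b - 5)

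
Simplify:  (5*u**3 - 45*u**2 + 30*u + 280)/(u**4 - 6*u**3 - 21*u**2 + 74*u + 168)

5/(u + 3)

Factor: 5*u**3 - 45*u**2 + 30*u + 280 = 5*(u - 4)*(u - 7)*(u + 2);  u**4 - 6*u**3 - 21*u**2 + 74*u + 168 = (u - 7)*(u + 3)*(u - 4)*(u + 2)
Cancel the common factors (u + 2), (u - 7), (u - 4).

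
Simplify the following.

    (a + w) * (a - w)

(a+w)(a-w) = a^2 - w^2.

a^2 - w^2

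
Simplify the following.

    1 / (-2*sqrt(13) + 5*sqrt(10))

Multiply numerator and denominator by 2*sqrt(13) + 5*sqrt(10).
Denominator becomes 198; numerator becomes 2*sqrt(13) + 5*sqrt(10).

(2*sqrt(13) + 5*sqrt(10))/198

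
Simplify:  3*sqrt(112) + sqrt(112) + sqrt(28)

18*sqrt(7)

3*sqrt(112) = 12*sqrt(7); sqrt(112) = 4*sqrt(7); sqrt(28) = 2*sqrt(7)
Combine: (12 + 4 + 2)·sqrt(7) = 18*sqrt(7)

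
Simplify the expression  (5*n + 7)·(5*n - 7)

Product of conjugates: (P+Q)(P-Q) = P^2 - Q^2.

25*n² - 49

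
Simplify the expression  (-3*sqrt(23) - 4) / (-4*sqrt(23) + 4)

Multiply numerator and denominator by 4 + 4*sqrt(23).
Denominator becomes -352; numerator becomes -292 - 28*sqrt(23).

(7*sqrt(23) + 73)/88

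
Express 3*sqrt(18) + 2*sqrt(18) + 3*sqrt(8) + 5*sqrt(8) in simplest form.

31*sqrt(2)

3*sqrt(18) = 9*sqrt(2); 2*sqrt(18) = 6*sqrt(2); 3*sqrt(8) = 6*sqrt(2); 5*sqrt(8) = 10*sqrt(2)
Combine: (9 + 6 + 6 + 10)·sqrt(2) = 31*sqrt(2)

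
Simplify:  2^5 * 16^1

2^9

2^5 = 2^5; 16^1 = 2^4
Combine exponents: 2^9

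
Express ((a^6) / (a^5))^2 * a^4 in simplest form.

a^6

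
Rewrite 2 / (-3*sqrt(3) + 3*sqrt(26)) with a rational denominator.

(2*sqrt(3) + 2*sqrt(26))/69

Multiply numerator and denominator by 3*sqrt(3) + 3*sqrt(26).
Denominator becomes 207; numerator becomes 6*sqrt(3) + 6*sqrt(26).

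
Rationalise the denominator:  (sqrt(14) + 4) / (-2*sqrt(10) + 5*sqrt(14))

(2*sqrt(35) + 4*sqrt(10) + 35 + 10*sqrt(14))/155

Multiply numerator and denominator by 2*sqrt(10) + 5*sqrt(14).
Denominator becomes 310; numerator becomes 4*sqrt(35) + 8*sqrt(10) + 70 + 20*sqrt(14).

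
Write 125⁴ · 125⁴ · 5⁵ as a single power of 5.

5^29

125⁴ = 5^12; 125⁴ = 5^12; 5⁵ = 5^5
Combine exponents: 5^29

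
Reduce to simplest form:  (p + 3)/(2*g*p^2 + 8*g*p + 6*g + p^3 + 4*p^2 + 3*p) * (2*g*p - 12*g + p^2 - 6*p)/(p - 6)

1/(p + 1)

Factor: 2*g*p^2 + 8*g*p + 6*g + p^3 + 4*p^2 + 3*p = (2*g + p)*(p + 3)*(p + 1);  2*g*p - 12*g + p^2 - 6*p = (p - 6)*(2*g + p)
Cancel the common factors (2*g + p), (p - 6), (p + 3).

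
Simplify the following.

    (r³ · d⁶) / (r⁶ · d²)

d⁴/r³

Quotient: (r^-3) · d⁴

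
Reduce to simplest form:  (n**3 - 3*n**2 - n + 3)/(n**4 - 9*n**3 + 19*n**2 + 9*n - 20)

Factor: n**3 - 3*n**2 - n + 3 = (n + 1)*(n - 1)*(n - 3);  n**4 - 9*n**3 + 19*n**2 + 9*n - 20 = (n - 4)*(n + 1)*(n - 5)*(n - 1)
Cancel the common factors (n - 1), (n + 1).

(n - 3)/(n**2 - 9*n + 20)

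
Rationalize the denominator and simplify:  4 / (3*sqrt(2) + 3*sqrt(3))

Multiply numerator and denominator by -3*sqrt(2) + 3*sqrt(3).
Denominator becomes 9; numerator becomes -12*sqrt(2) + 12*sqrt(3).

(-4*sqrt(2) + 4*sqrt(3))/3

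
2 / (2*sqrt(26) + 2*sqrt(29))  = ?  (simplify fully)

(-sqrt(26) + sqrt(29))/3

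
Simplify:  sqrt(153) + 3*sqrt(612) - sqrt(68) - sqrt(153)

sqrt(153) = 3*sqrt(17); 3*sqrt(612) = 18*sqrt(17); sqrt(68) = 2*sqrt(17); sqrt(153) = 3*sqrt(17)
Combine: (3 + 18 - 2 - 3)·sqrt(17) = 16*sqrt(17)

16*sqrt(17)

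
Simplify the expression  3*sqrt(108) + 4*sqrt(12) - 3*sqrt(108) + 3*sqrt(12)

3*sqrt(108) = 18*sqrt(3); 4*sqrt(12) = 8*sqrt(3); 3*sqrt(108) = 18*sqrt(3); 3*sqrt(12) = 6*sqrt(3)
Combine: (18 + 8 - 18 + 6)·sqrt(3) = 14*sqrt(3)

14*sqrt(3)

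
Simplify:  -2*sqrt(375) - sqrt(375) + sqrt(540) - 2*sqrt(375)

-19*sqrt(15)

2*sqrt(375) = 10*sqrt(15); sqrt(375) = 5*sqrt(15); sqrt(540) = 6*sqrt(15); 2*sqrt(375) = 10*sqrt(15)
Combine: (-10 - 5 + 6 - 10)·sqrt(15) = -19*sqrt(15)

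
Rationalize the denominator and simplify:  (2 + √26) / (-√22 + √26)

Multiply numerator and denominator by √22 + √26.
Denominator becomes 4; numerator becomes 2*√22 + 2*√26 + 2*√143 + 26.

(√22 + √26 + √143 + 13)/2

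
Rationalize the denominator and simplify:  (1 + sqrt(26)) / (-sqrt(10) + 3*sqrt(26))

Multiply numerator and denominator by sqrt(10) + 3*sqrt(26).
Denominator becomes 224; numerator becomes sqrt(10) + 3*sqrt(26) + 2*sqrt(65) + 78.

(sqrt(10) + 3*sqrt(26) + 2*sqrt(65) + 78)/224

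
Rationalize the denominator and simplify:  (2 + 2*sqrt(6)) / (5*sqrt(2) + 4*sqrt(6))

(-10*sqrt(3) - 5*sqrt(2) + 4*sqrt(6) + 24)/23

Multiply numerator and denominator by -5*sqrt(2) + 4*sqrt(6).
Denominator becomes 46; numerator becomes -20*sqrt(3) - 10*sqrt(2) + 8*sqrt(6) + 48.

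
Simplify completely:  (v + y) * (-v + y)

Telescope via difference of squares: (y+v)(y-v) = -v^2 + y^2.

-v^2 + y^2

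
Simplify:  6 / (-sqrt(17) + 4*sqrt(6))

(6*sqrt(17) + 24*sqrt(6))/79

Multiply numerator and denominator by sqrt(17) + 4*sqrt(6).
Denominator becomes 79; numerator becomes 6*sqrt(17) + 24*sqrt(6).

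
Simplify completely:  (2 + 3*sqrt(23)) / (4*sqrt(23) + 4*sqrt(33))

(-69 - 2*sqrt(23) + 2*sqrt(33) + 3*sqrt(759))/40

Multiply numerator and denominator by -4*sqrt(33) + 4*sqrt(23).
Denominator becomes -160; numerator becomes -12*sqrt(759) - 8*sqrt(33) + 8*sqrt(23) + 276.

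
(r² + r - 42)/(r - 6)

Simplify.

Factor: r² + r - 42 = (r + 7)·(r - 6)
Cancel the common factor (r - 6).

r + 7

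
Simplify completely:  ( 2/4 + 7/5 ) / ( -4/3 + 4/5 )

-57/16

Numerator: 2/4 + 7/5 = 19/10
Denominator: -4/3 + 4/5 = -8/15
Divide: (19/10) · (-15/8) = -57/16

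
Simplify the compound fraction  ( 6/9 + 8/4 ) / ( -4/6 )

-4

Numerator: 6/9 + 8/4 = 8/3
Denominator: -4/6 = -2/3
Divide: (8/3) · (-3/2) = -4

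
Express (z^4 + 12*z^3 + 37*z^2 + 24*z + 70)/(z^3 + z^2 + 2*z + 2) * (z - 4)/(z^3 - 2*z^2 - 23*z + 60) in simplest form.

Factor: z^4 + 12*z^3 + 37*z^2 + 24*z + 70 = (z + 5)*(z + 7)*(z^2 + 2);  z^3 + z^2 + 2*z + 2 = (z + 1)*(z^2 + 2);  z^3 - 2*z^2 - 23*z + 60 = (z + 5)*(z - 4)*(z - 3)
Cancel the common factors (z^2 + 2), (z + 5), (z - 4).

(z + 7)/(z^2 - 2*z - 3)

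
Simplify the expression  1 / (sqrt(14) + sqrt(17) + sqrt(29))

Group as (sqrt(17) + sqrt(29)) + sqrt(14); multiply by (sqrt(17) + sqrt(29)) - sqrt(14), then rationalise the remaining surd.

(-sqrt(6902) + sqrt(29) + 13*sqrt(17) + 16*sqrt(14))/474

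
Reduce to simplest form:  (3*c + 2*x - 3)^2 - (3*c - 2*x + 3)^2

Binomially expand both and collect terms in (3*c), (2*x - 3).

12*c*(2*x - 3)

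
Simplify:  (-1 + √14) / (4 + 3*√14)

Multiply numerator and denominator by -3*√14 + 4.
Denominator becomes -110; numerator becomes -46 + 7*√14.

(-7*√14 + 46)/110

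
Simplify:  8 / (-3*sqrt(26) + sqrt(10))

(-3*sqrt(26) - sqrt(10))/28

Multiply numerator and denominator by sqrt(10) + 3*sqrt(26).
Denominator becomes -224; numerator becomes 8*sqrt(10) + 24*sqrt(26).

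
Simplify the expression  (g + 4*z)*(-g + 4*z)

Difference of squares with P = 4*z, Q = g.

-g**2 + 16*z**2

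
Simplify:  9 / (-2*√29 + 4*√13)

(9*√29 + 18*√13)/46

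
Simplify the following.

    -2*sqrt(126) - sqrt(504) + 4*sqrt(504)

2*sqrt(126) = 6*sqrt(14); sqrt(504) = 6*sqrt(14); 4*sqrt(504) = 24*sqrt(14)
Combine: (-6 - 6 + 24)·sqrt(14) = 12*sqrt(14)

12*sqrt(14)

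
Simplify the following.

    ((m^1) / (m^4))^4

m^(-12)

Inside the bracket: (m^-3)
Raise to the power 4: (m^-12)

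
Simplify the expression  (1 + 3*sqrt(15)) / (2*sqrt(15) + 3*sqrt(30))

(-90 - 2*sqrt(15) + 3*sqrt(30) + 135*sqrt(2))/210

Multiply numerator and denominator by -3*sqrt(30) + 2*sqrt(15).
Denominator becomes -210; numerator becomes -135*sqrt(2) - 3*sqrt(30) + 2*sqrt(15) + 90.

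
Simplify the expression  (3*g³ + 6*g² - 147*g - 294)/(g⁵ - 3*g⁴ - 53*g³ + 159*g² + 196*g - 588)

3/(g² - 5*g + 6)

Factor: 3*g³ + 6*g² - 147*g - 294 = 3·(g + 7)·(g - 7)·(g + 2);  g⁵ - 3*g⁴ - 53*g³ + 159*g² + 196*g - 588 = (g + 2)·(g - 3)·(g + 7)·(g - 2)·(g - 7)
Cancel the common factors (g + 7), (g - 7), (g + 2).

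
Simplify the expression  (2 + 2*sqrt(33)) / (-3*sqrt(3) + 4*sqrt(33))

(6*sqrt(3) + 8*sqrt(33) + 18*sqrt(11) + 264)/501

Multiply numerator and denominator by 3*sqrt(3) + 4*sqrt(33).
Denominator becomes 501; numerator becomes 6*sqrt(3) + 8*sqrt(33) + 18*sqrt(11) + 264.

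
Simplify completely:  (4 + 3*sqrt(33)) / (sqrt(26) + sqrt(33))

Multiply numerator and denominator by -sqrt(26) + sqrt(33).
Denominator becomes 7; numerator becomes -3*sqrt(858) - 4*sqrt(26) + 4*sqrt(33) + 99.

(-3*sqrt(858) - 4*sqrt(26) + 4*sqrt(33) + 99)/7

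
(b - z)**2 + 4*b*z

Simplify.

After expansion: b**2 + 2*b*z + z**2 — a perfect-square trinomial.

(b + z)**2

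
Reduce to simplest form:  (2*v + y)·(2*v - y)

4*v² - y²

(2*v)^2 - (y)^2 = 4*v² - y².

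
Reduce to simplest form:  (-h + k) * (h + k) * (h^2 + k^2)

Pair the conjugate factors: (k+h)(k-h) = -h^2 + k^2, then repeat with the next factor.

-h^4 + k^4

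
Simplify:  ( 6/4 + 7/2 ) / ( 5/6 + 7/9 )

90/29

Numerator: 6/4 + 7/2 = 5
Denominator: 5/6 + 7/9 = 29/18
Divide: (5) · (18/29) = 90/29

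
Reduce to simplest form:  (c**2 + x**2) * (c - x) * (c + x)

(c+x)(c-x) = c**2 - x**2; continue pairing.

c**4 - x**4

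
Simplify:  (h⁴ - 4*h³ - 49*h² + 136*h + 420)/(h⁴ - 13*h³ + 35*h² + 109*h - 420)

(h² + 8*h + 12)/(h² - h - 12)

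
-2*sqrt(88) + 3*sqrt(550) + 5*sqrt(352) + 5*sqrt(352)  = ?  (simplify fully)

2*sqrt(88) = 4*sqrt(22); 3*sqrt(550) = 15*sqrt(22); 5*sqrt(352) = 20*sqrt(22); 5*sqrt(352) = 20*sqrt(22)
Combine: (-4 + 15 + 20 + 20)·sqrt(22) = 51*sqrt(22)

51*sqrt(22)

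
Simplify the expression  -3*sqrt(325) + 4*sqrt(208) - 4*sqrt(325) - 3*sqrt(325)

-34*sqrt(13)

3*sqrt(325) = 15*sqrt(13); 4*sqrt(208) = 16*sqrt(13); 4*sqrt(325) = 20*sqrt(13); 3*sqrt(325) = 15*sqrt(13)
Combine: (-15 + 16 - 20 - 15)·sqrt(13) = -34*sqrt(13)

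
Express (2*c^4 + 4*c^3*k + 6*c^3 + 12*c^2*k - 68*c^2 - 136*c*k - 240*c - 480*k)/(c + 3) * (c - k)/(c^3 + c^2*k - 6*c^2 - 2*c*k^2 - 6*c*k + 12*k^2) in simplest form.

(2*c^2 + 18*c + 40)/(c + 3)

Factor: 2*c^4 + 4*c^3*k + 6*c^3 + 12*c^2*k - 68*c^2 - 136*c*k - 240*c - 480*k = 2*(c + 5)*(c - 6)*(c + 2*k)*(c + 4);  c^3 + c^2*k - 6*c^2 - 2*c*k^2 - 6*c*k + 12*k^2 = (c - k)*(c - 6)*(c + 2*k)
Cancel the common factors (c - 6), (c - k), (c + 2*k).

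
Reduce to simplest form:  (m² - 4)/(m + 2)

m - 2

Factor: m² - 4 = (m - 2)·(m + 2)
Cancel the common factor (m + 2).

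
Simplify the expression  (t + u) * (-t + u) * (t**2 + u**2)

-t**4 + u**4

(u+t)(u-t) = -t**2 + u**2; continue pairing.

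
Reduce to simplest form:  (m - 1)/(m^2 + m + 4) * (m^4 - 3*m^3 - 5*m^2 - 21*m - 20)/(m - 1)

Factor: m^4 - 3*m^3 - 5*m^2 - 21*m - 20 = (m^2 + m + 4)*(m - 5)*(m + 1)
Cancel the common factors (m^2 + m + 4), (m - 1).

m^2 - 4*m - 5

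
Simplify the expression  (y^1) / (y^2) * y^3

y^2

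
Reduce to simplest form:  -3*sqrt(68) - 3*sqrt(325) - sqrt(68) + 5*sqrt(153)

-15*sqrt(13) + 7*sqrt(17)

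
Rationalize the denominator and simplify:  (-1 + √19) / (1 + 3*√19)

(-2*√19 + 29)/85

Multiply numerator and denominator by -3*√19 + 1.
Denominator becomes -170; numerator becomes -58 + 4*√19.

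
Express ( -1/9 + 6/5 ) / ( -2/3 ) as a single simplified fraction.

-49/30

Numerator: -1/9 + 6/5 = 49/45
Denominator: -2/3 = -2/3
Divide: (49/45) · (-3/2) = -49/30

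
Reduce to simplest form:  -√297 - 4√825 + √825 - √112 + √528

√297 = 3*√33; 4√825 = 20*√33; √825 = 5*√33; √112 = 4*√7; √528 = 4*√33

-14*√33 - 4*√7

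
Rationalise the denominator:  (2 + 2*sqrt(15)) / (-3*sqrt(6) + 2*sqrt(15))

(3*sqrt(6) + 2*sqrt(15) + 9*sqrt(10) + 30)/3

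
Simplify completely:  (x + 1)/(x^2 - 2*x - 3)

Factor: x^2 - 2*x - 3 = (x + 1)*(x - 3)
Cancel the common factor (x + 1).

1/(x - 3)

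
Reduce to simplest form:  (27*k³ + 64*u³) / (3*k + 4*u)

9*k² - 12*k*u + 16*u²

Apply the sum-of-cubes factorisation and cancel (3*k + 4*u).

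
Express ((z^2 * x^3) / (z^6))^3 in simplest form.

x^9/z^12

Inside the bracket: (z^-4) * x^3
Raise to the power 3: (z^-12) * x^9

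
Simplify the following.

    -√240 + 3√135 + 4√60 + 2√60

√240 = 4*√15; 3√135 = 9*√15; 4√60 = 8*√15; 2√60 = 4*√15
Combine: (-4 + 9 + 8 + 4)·√15 = 17*√15

17*√15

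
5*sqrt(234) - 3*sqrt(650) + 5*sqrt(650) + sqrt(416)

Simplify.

5*sqrt(234) = 15*sqrt(26); 3*sqrt(650) = 15*sqrt(26); 5*sqrt(650) = 25*sqrt(26); sqrt(416) = 4*sqrt(26)
Combine: (15 - 15 + 25 + 4)·sqrt(26) = 29*sqrt(26)

29*sqrt(26)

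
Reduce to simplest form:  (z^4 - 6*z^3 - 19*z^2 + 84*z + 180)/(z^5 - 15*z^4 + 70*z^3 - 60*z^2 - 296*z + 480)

Factor: z^4 - 6*z^3 - 19*z^2 + 84*z + 180 = (z - 6)*(z - 5)*(z + 3)*(z + 2);  z^5 - 15*z^4 + 70*z^3 - 60*z^2 - 296*z + 480 = (z - 5)*(z + 2)*(z - 2)*(z - 6)*(z - 4)
Cancel the common factors (z - 6), (z - 5), (z + 2).

(z + 3)/(z^2 - 6*z + 8)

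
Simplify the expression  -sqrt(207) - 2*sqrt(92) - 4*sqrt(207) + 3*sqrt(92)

-13*sqrt(23)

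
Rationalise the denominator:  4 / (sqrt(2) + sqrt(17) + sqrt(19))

Group as (sqrt(2) + sqrt(19)) + sqrt(17); multiply by (sqrt(2) + sqrt(19)) - sqrt(17), then rationalise the remaining surd.

(-sqrt(646) + 2*sqrt(17) + 17*sqrt(2))/17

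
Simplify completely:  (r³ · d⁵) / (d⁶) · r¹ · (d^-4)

Quotient: r³ · (d^-1)
Multiply by r¹ · (d^-4): add exponents.

r⁴/d⁵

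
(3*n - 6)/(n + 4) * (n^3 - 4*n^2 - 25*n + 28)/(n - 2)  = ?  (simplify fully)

Factor: 3*n - 6 = 3*(n - 2);  n^3 - 4*n^2 - 25*n + 28 = (n + 4)*(n - 7)*(n - 1)
Cancel the common factors (n + 4), (n - 2).

3*n^2 - 24*n + 21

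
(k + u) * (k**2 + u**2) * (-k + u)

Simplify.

Pair the conjugate factors: (u+k)(u-k) = -k**2 + u**2, then repeat with the next factor.

-k**4 + u**4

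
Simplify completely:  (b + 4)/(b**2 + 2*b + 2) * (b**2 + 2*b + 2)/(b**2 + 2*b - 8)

1/(b - 2)

Factor: b**2 + 2*b - 8 = (b + 4)*(b - 2)
Cancel the common factors (b**2 + 2*b + 2), (b + 4).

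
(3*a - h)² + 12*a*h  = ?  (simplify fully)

(3*a + h)²

Expand the square and combine the 12*a*h term.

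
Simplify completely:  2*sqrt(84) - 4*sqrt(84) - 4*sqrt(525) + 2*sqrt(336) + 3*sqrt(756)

2*sqrt(84) = 4*sqrt(21); 4*sqrt(84) = 8*sqrt(21); 4*sqrt(525) = 20*sqrt(21); 2*sqrt(336) = 8*sqrt(21); 3*sqrt(756) = 18*sqrt(21)
Combine: (4 - 8 - 20 + 8 + 18)·sqrt(21) = 2*sqrt(21)

2*sqrt(21)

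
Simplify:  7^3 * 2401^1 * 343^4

7^3 = 7^3; 2401^1 = 7^4; 343^4 = 7^12
Combine exponents: 7^19

7^19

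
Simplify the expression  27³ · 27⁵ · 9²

27³ = 3^9; 27⁵ = 3^15; 9² = 3^4
Combine exponents: 3^28

3^28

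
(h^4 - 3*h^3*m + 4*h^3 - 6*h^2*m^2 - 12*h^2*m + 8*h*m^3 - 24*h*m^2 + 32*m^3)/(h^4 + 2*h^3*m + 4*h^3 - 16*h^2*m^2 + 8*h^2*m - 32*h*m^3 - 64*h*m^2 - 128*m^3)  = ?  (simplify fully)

(h - m)/(h + 4*m)

Factor: h^4 - 3*h^3*m + 4*h^3 - 6*h^2*m^2 - 12*h^2*m + 8*h*m^3 - 24*h*m^2 + 32*m^3 = (h - m)*(h + 2*m)*(h + 4)*(h - 4*m);  h^4 + 2*h^3*m + 4*h^3 - 16*h^2*m^2 + 8*h^2*m - 32*h*m^3 - 64*h*m^2 - 128*m^3 = (h + 2*m)*(h + 4)*(h - 4*m)*(h + 4*m)
Cancel the common factors (h + 2*m), (h - 4*m), (h + 4).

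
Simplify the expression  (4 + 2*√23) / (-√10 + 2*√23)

(2*√10 + √230 + 4*√23 + 46)/41

Multiply numerator and denominator by √10 + 2*√23.
Denominator becomes 82; numerator becomes 4*√10 + 2*√230 + 8*√23 + 92.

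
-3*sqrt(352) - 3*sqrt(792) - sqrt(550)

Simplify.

3*sqrt(352) = 12*sqrt(22); 3*sqrt(792) = 18*sqrt(22); sqrt(550) = 5*sqrt(22)
Combine: (-12 - 18 - 5)·sqrt(22) = -35*sqrt(22)

-35*sqrt(22)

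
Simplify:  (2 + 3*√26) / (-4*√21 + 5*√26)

(4*√21 + 5*√26 + 6*√546 + 195)/157

Multiply numerator and denominator by 4*√21 + 5*√26.
Denominator becomes 314; numerator becomes 8*√21 + 10*√26 + 12*√546 + 390.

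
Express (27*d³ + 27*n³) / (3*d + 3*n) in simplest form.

(3*n)^3 + (3*d)^3 = (3*d + 3*n)(9*d² - 9*d*n + 9*n²).

9*d² - 9*d*n + 9*n²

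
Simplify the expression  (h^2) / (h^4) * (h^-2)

h^(-4)

Quotient: (h^-2)
Multiply by (h^-2): add exponents.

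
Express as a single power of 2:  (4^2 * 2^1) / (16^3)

2^(-7)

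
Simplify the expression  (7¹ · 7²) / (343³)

7^(-6)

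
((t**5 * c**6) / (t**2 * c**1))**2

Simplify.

c**10*t**6

Inside the bracket: t**3 * c**5
Raise to the power 2: t**6 * c**10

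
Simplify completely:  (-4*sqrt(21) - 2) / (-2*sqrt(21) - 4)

(-3*sqrt(21) + 40)/17

Multiply numerator and denominator by -4 + 2*sqrt(21).
Denominator becomes -68; numerator becomes -160 + 12*sqrt(21).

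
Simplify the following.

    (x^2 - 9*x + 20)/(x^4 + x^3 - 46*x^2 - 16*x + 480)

1/(x^2 + 10*x + 24)

Factor: x^2 - 9*x + 20 = (x - 5)*(x - 4);  x^4 + x^3 - 46*x^2 - 16*x + 480 = (x + 6)*(x + 4)*(x - 5)*(x - 4)
Cancel the common factors (x - 5), (x - 4).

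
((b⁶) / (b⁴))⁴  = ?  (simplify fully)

Inside the bracket: b²
Raise to the power 4: b⁸

b⁸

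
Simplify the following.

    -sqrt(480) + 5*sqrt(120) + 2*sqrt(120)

sqrt(480) = 4*sqrt(30); 5*sqrt(120) = 10*sqrt(30); 2*sqrt(120) = 4*sqrt(30)
Combine: (-4 + 10 + 4)·sqrt(30) = 10*sqrt(30)

10*sqrt(30)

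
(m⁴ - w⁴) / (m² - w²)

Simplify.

m⁴ - w⁴ factors as -(-m + w)*(m + w)*(m² + w²).

m² + w²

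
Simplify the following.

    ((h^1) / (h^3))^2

h^(-4)

Inside the bracket: (h^-2)
Raise to the power 2: (h^-4)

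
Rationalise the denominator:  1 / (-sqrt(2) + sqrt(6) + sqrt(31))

(-27*sqrt(6) - 4*sqrt(93) + 35*sqrt(2) + 23*sqrt(31))/481

Group as (sqrt(6) + sqrt(31)) - sqrt(2); multiply by (sqrt(6) + sqrt(31)) + sqrt(2), then rationalise the remaining surd.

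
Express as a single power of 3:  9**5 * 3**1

3**11

9**5 = 3**10; 3**1 = 3**1
Combine exponents: 3**11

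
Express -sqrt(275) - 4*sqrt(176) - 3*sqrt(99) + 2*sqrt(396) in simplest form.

-18*sqrt(11)

sqrt(275) = 5*sqrt(11); 4*sqrt(176) = 16*sqrt(11); 3*sqrt(99) = 9*sqrt(11); 2*sqrt(396) = 12*sqrt(11)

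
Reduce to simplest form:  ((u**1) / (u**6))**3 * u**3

u**(-12)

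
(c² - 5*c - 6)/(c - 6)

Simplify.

c + 1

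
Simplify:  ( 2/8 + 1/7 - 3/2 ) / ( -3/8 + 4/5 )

Numerator: 2/8 + 1/7 - 3/2 = -31/28
Denominator: -3/8 + 4/5 = 17/40
Divide: (-31/28) · (40/17) = -310/119

-310/119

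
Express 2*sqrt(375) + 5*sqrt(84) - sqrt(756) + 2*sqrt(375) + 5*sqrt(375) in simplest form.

4*sqrt(21) + 45*sqrt(15)

2*sqrt(375) = 10*sqrt(15); 5*sqrt(84) = 10*sqrt(21); sqrt(756) = 6*sqrt(21); 2*sqrt(375) = 10*sqrt(15); 5*sqrt(375) = 25*sqrt(15)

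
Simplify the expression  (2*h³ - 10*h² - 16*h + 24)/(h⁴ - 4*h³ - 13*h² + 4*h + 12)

2/(h + 1)

Factor: 2*h³ - 10*h² - 16*h + 24 = 2·(h + 2)·(h - 1)·(h - 6);  h⁴ - 4*h³ - 13*h² + 4*h + 12 = (h + 1)·(h + 2)·(h - 1)·(h - 6)
Cancel the common factors (h + 2), (h - 6), (h - 1).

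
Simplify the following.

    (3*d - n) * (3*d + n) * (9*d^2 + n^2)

81*d^4 - n^4

((3*d)+n)((3*d)-n) = 9*d^2 - n^2; continue pairing.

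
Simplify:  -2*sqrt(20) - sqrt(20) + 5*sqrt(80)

14*sqrt(5)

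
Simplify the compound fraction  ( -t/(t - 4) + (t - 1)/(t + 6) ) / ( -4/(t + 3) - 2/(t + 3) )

(11*t**2 + 29*t - 12)/(6*t**2 + 12*t - 144)

Numerator: -t/(t - 4) + (t - 1)/(t + 6) = (-11*t + 4)/(t**2 + 2*t - 24)
Denominator: -4/(t + 3) - 2/(t + 3) = -6/(t + 3)
Divide: ((-11*t + 4)/(t**2 + 2*t - 24)) · (-t/6 - 1/2) = (11*t**2 + 29*t - 12)/(6*t**2 + 12*t - 144)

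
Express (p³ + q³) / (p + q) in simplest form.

p² - p*q + q²

Apply the sum-of-cubes factorisation and cancel (p + q).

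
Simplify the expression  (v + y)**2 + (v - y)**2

2*v**2 + 2*y**2

Write as f(v,y) + f(v,-y) and expand.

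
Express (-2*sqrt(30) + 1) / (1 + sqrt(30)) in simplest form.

Multiply numerator and denominator by -sqrt(30) + 1.
Denominator becomes -29; numerator becomes -3*sqrt(30) + 61.

(-61 + 3*sqrt(30))/29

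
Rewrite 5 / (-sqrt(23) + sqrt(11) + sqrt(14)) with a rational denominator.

(-5*sqrt(23) + 50*sqrt(14) + 65*sqrt(11) + 5*sqrt(3542))/306

Group as (sqrt(11) + sqrt(14)) - sqrt(23); multiply by (sqrt(11) + sqrt(14)) + sqrt(23), then rationalise the remaining surd.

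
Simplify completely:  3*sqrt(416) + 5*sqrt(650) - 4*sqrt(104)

3*sqrt(416) = 12*sqrt(26); 5*sqrt(650) = 25*sqrt(26); 4*sqrt(104) = 8*sqrt(26)
Combine: (12 + 25 - 8)·sqrt(26) = 29*sqrt(26)

29*sqrt(26)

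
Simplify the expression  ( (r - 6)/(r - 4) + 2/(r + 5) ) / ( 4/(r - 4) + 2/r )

Numerator: (r - 6)/(r - 4) + 2/(r + 5) = (r^2 + r - 38)/(r^2 + r - 20)
Denominator: 4/(r - 4) + 2/r = (6*r - 8)/(r^2 - 4*r)
Divide: ((r^2 + r - 38)/(r^2 + r - 20)) · ((r^2 - 4*r)/(6*r - 8)) = (r^3 + r^2 - 38*r)/(6*r^2 + 22*r - 40)

(r^3 + r^2 - 38*r)/(6*r^2 + 22*r - 40)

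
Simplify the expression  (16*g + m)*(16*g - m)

256*g^2 - m^2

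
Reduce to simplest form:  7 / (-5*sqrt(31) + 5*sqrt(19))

Multiply numerator and denominator by 5*sqrt(19) + 5*sqrt(31).
Denominator becomes -300; numerator becomes 35*sqrt(19) + 35*sqrt(31).

(-7*sqrt(31) - 7*sqrt(19))/60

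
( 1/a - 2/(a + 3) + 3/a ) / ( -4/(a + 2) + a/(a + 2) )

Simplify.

(2*a^2 + 16*a + 24)/(a^3 - a^2 - 12*a)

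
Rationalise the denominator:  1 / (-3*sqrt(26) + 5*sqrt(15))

Multiply numerator and denominator by 3*sqrt(26) + 5*sqrt(15).
Denominator becomes 141; numerator becomes 3*sqrt(26) + 5*sqrt(15).

(3*sqrt(26) + 5*sqrt(15))/141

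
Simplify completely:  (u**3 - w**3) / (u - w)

u**2 + u*w + w**2

u**3 - w**3 = (u - w)(u**2 + u*w + w**2).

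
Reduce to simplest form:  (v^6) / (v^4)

Quotient: v^2

v^2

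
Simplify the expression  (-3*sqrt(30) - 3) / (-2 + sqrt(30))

(-96 - 9*sqrt(30))/26

Multiply numerator and denominator by -sqrt(30) - 2.
Denominator becomes -26; numerator becomes 9*sqrt(30) + 96.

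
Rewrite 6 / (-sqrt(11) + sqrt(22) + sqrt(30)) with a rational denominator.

Group as (sqrt(22) + sqrt(30)) - sqrt(11); multiply by (sqrt(22) + sqrt(30)) + sqrt(11), then rationalise the remaining surd.

(-246*sqrt(11) + 18*sqrt(30) + 114*sqrt(22) + 264*sqrt(15))/959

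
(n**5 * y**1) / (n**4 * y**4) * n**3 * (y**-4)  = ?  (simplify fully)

Quotient: n**1 * (y**-3)
Multiply by n**3 * (y**-4): add exponents.

n**4/y**7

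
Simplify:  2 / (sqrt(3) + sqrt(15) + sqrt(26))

Group as (sqrt(3) + sqrt(26)) + sqrt(15); multiply by (sqrt(3) + sqrt(26)) - sqrt(15), then rationalise the remaining surd.

(-3*sqrt(130) - 4*sqrt(26) + 7*sqrt(15) + 19*sqrt(3))/29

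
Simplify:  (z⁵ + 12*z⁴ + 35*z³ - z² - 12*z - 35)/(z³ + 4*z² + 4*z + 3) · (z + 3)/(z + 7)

Factor: z⁵ + 12*z⁴ + 35*z³ - z² - 12*z - 35 = (z² + z + 1)·(z + 5)·(z - 1)·(z + 7);  z³ + 4*z² + 4*z + 3 = (z² + z + 1)·(z + 3)
Cancel the common factors (z² + z + 1), (z + 7), (z + 3).

z² + 4*z - 5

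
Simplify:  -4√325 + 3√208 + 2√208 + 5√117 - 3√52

9*√13

4√325 = 20*√13; 3√208 = 12*√13; 2√208 = 8*√13; 5√117 = 15*√13; 3√52 = 6*√13
Combine: (-20 + 12 + 8 + 15 - 6)·√13 = 9*√13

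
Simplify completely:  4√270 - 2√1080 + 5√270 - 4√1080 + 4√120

4√270 = 12*√30; 2√1080 = 12*√30; 5√270 = 15*√30; 4√1080 = 24*√30; 4√120 = 8*√30
Combine: (12 - 12 + 15 - 24 + 8)·√30 = -√30

-√30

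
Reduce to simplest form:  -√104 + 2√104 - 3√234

√104 = 2*√26; 2√104 = 4*√26; 3√234 = 9*√26
Combine: (-2 + 4 - 9)·√26 = -7*√26

-7*√26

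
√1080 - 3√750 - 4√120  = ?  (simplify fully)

-17*√30

√1080 = 6*√30; 3√750 = 15*√30; 4√120 = 8*√30
Combine: (6 - 15 - 8)·√30 = -17*√30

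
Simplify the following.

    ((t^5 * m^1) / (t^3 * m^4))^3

t^6/m^9

Inside the bracket: t^2 * (m^-3)
Raise to the power 3: t^6 * (m^-9)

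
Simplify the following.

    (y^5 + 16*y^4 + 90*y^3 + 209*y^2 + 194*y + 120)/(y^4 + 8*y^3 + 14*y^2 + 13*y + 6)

Factor: y^5 + 16*y^4 + 90*y^3 + 209*y^2 + 194*y + 120 = (y + 6)*(y + 4)*(y + 5)*(y^2 + y + 1);  y^4 + 8*y^3 + 14*y^2 + 13*y + 6 = (y + 1)*(y^2 + y + 1)*(y + 6)
Cancel the common factors (y^2 + y + 1), (y + 6).

(y^2 + 9*y + 20)/(y + 1)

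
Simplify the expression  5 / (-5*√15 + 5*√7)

(-√15 - √7)/8

Multiply numerator and denominator by 5*√7 + 5*√15.
Denominator becomes -200; numerator becomes 25*√7 + 25*√15.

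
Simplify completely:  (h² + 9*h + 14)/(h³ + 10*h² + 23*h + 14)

1/(h + 1)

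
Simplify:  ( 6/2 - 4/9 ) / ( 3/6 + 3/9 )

46/15

Numerator: 6/2 - 4/9 = 23/9
Denominator: 3/6 + 3/9 = 5/6
Divide: (23/9) · (6/5) = 46/15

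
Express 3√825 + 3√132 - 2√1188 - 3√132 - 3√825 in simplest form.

3√825 = 15*√33; 3√132 = 6*√33; 2√1188 = 12*√33; 3√132 = 6*√33; 3√825 = 15*√33
Combine: (15 + 6 - 12 - 6 - 15)·√33 = -12*√33

-12*√33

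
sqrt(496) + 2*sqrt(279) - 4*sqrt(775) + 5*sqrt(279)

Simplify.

5*sqrt(31)

sqrt(496) = 4*sqrt(31); 2*sqrt(279) = 6*sqrt(31); 4*sqrt(775) = 20*sqrt(31); 5*sqrt(279) = 15*sqrt(31)
Combine: (4 + 6 - 20 + 15)·sqrt(31) = 5*sqrt(31)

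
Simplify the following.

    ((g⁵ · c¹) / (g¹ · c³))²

g⁸/c⁴

Inside the bracket: g⁴ · (c^-2)
Raise to the power 2: g⁸ · (c^-4)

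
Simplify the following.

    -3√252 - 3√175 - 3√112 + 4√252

-21*√7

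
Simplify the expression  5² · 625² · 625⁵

5^30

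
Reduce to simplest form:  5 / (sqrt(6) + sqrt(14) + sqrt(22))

(-10*sqrt(462) - 5*sqrt(22) + 35*sqrt(14) + 75*sqrt(6))/166

Group as (sqrt(6) + sqrt(22)) + sqrt(14); multiply by (sqrt(6) + sqrt(22)) - sqrt(14), then rationalise the remaining surd.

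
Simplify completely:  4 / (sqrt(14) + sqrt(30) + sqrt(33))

(-48*sqrt(385) + 44*sqrt(33) + 68*sqrt(30) + 196*sqrt(14))/1559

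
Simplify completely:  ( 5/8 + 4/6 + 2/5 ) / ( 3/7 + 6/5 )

1421/1368

Numerator: 5/8 + 4/6 + 2/5 = 203/120
Denominator: 3/7 + 6/5 = 57/35
Divide: (203/120) · (35/57) = 1421/1368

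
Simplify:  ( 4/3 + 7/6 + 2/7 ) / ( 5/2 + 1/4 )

78/77

Numerator: 4/3 + 7/6 + 2/7 = 39/14
Denominator: 5/2 + 1/4 = 11/4
Divide: (39/14) · (4/11) = 78/77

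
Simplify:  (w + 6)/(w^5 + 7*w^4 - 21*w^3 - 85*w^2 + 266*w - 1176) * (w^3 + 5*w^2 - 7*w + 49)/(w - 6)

1/(w^2 - 10*w + 24)

Factor: w^5 + 7*w^4 - 21*w^3 - 85*w^2 + 266*w - 1176 = (w + 6)*(w^2 - 2*w + 7)*(w - 4)*(w + 7);  w^3 + 5*w^2 - 7*w + 49 = (w^2 - 2*w + 7)*(w + 7)
Cancel the common factors (w^2 - 2*w + 7), (w + 7), (w + 6).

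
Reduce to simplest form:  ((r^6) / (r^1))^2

r^10

Inside the bracket: r^5
Raise to the power 2: r^10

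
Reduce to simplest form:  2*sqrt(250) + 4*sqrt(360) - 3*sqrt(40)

28*sqrt(10)

2*sqrt(250) = 10*sqrt(10); 4*sqrt(360) = 24*sqrt(10); 3*sqrt(40) = 6*sqrt(10)
Combine: (10 + 24 - 6)·sqrt(10) = 28*sqrt(10)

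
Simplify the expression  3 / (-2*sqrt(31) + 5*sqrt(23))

(6*sqrt(31) + 15*sqrt(23))/451

Multiply numerator and denominator by 2*sqrt(31) + 5*sqrt(23).
Denominator becomes 451; numerator becomes 6*sqrt(31) + 15*sqrt(23).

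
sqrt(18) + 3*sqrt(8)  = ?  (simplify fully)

9*sqrt(2)

sqrt(18) = 3*sqrt(2); 3*sqrt(8) = 6*sqrt(2)
Combine: (3 + 6)·sqrt(2) = 9*sqrt(2)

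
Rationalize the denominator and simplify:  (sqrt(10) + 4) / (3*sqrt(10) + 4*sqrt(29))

Multiply numerator and denominator by -4*sqrt(29) + 3*sqrt(10).
Denominator becomes -374; numerator becomes -16*sqrt(29) - 4*sqrt(290) + 30 + 12*sqrt(10).

(-6*sqrt(10) - 15 + 2*sqrt(290) + 8*sqrt(29))/187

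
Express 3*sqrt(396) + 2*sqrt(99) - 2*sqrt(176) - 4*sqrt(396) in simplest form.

3*sqrt(396) = 18*sqrt(11); 2*sqrt(99) = 6*sqrt(11); 2*sqrt(176) = 8*sqrt(11); 4*sqrt(396) = 24*sqrt(11)
Combine: (18 + 6 - 8 - 24)·sqrt(11) = -8*sqrt(11)

-8*sqrt(11)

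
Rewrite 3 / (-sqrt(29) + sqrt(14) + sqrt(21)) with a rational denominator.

(-3*sqrt(29) + 11*sqrt(21) + 18*sqrt(14) + 7*sqrt(174))/190

Group as (sqrt(14) + sqrt(21)) - sqrt(29); multiply by (sqrt(14) + sqrt(21)) + sqrt(29), then rationalise the remaining surd.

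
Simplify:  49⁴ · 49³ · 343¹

7^17

49⁴ = 7^8; 49³ = 7^6; 343¹ = 7^3
Combine exponents: 7^17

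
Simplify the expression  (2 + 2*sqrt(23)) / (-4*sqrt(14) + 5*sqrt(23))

Multiply numerator and denominator by 4*sqrt(14) + 5*sqrt(23).
Denominator becomes 351; numerator becomes 8*sqrt(14) + 10*sqrt(23) + 8*sqrt(322) + 230.

(8*sqrt(14) + 10*sqrt(23) + 8*sqrt(322) + 230)/351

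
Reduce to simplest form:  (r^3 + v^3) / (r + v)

r^2 - r*v + v^2

r^3 + v^3 = (r + v)(r^2 - r*v + v^2).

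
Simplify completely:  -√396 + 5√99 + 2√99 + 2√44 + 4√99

31*√11

√396 = 6*√11; 5√99 = 15*√11; 2√99 = 6*√11; 2√44 = 4*√11; 4√99 = 12*√11
Combine: (-6 + 15 + 6 + 4 + 12)·√11 = 31*√11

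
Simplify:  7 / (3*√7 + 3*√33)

(-7*√7 + 7*√33)/78

Multiply numerator and denominator by -3*√33 + 3*√7.
Denominator becomes -234; numerator becomes -21*√33 + 21*√7.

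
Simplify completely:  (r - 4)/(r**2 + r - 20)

Factor: r**2 + r - 20 = (r - 4)*(r + 5)
Cancel the common factor (r - 4).

1/(r + 5)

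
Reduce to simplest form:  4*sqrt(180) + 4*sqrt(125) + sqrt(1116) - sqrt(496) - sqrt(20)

2*sqrt(31) + 42*sqrt(5)

4*sqrt(180) = 24*sqrt(5); 4*sqrt(125) = 20*sqrt(5); sqrt(1116) = 6*sqrt(31); sqrt(496) = 4*sqrt(31); sqrt(20) = 2*sqrt(5)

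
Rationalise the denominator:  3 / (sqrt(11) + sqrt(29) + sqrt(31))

(-6*sqrt(9889) + 27*sqrt(31) + 39*sqrt(29) + 147*sqrt(11))/1195

Group as (sqrt(11) + sqrt(31)) + sqrt(29); multiply by (sqrt(11) + sqrt(31)) - sqrt(29), then rationalise the remaining surd.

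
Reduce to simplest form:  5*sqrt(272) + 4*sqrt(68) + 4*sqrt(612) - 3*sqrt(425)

5*sqrt(272) = 20*sqrt(17); 4*sqrt(68) = 8*sqrt(17); 4*sqrt(612) = 24*sqrt(17); 3*sqrt(425) = 15*sqrt(17)
Combine: (20 + 8 + 24 - 15)·sqrt(17) = 37*sqrt(17)

37*sqrt(17)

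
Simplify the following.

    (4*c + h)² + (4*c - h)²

Only the even-power cross terms survive.

32*c² + 2*h²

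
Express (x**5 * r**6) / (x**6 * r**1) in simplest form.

r**5/x

Quotient: (x**-1) * r**5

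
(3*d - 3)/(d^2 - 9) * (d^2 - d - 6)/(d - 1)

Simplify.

Factor: 3*d - 3 = 3*(d - 1);  d^2 - 9 = (d + 3)*(d - 3);  d^2 - d - 6 = (d - 3)*(d + 2)
Cancel the common factors (d - 3), (d - 1).

(3*d + 6)/(d + 3)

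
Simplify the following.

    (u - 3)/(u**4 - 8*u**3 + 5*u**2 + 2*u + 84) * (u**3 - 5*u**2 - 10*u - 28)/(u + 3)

Factor: u**4 - 8*u**3 + 5*u**2 + 2*u + 84 = (u - 3)*(u**2 + 2*u + 4)*(u - 7);  u**3 - 5*u**2 - 10*u - 28 = (u - 7)*(u**2 + 2*u + 4)
Cancel the common factors (u**2 + 2*u + 4), (u - 3), (u - 7).

1/(u + 3)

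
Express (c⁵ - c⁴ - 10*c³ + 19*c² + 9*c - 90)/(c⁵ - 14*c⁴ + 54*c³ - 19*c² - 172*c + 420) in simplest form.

Factor: c⁵ - c⁴ - 10*c³ + 19*c² + 9*c - 90 = (c - 3)·(c + 2)·(c + 3)·(c² - 3*c + 5);  c⁵ - 14*c⁴ + 54*c³ - 19*c² - 172*c + 420 = (c - 6)·(c + 2)·(c² - 3*c + 5)·(c - 7)
Cancel the common factors (c² - 3*c + 5), (c + 2).

(c² - 9)/(c² - 13*c + 42)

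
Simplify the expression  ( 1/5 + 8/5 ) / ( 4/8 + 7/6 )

27/25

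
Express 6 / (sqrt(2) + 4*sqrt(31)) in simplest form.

Multiply numerator and denominator by -sqrt(2) + 4*sqrt(31).
Denominator becomes 494; numerator becomes -6*sqrt(2) + 24*sqrt(31).

(-3*sqrt(2) + 12*sqrt(31))/247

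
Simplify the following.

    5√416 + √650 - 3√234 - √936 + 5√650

5√416 = 20*√26; √650 = 5*√26; 3√234 = 9*√26; √936 = 6*√26; 5√650 = 25*√26
Combine: (20 + 5 - 9 - 6 + 25)·√26 = 35*√26

35*√26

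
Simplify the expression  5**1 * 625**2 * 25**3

5**1 = 5**1; 625**2 = 5**8; 25**3 = 5**6
Combine exponents: 5**15

5**15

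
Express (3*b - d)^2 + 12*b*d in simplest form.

Expand the square and combine the 12*b*d term.

(3*b + d)^2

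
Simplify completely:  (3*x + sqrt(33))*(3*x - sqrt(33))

Difference of squares with P = 3*x, Q = sqrt(33).

9*x**2 - 33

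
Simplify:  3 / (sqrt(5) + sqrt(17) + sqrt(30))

Group as (sqrt(17) + sqrt(30)) + sqrt(5); multiply by (sqrt(17) + sqrt(30)) - sqrt(5), then rationalise the remaining surd.

(-5*sqrt(102) - 4*sqrt(30) + 9*sqrt(17) + 21*sqrt(5))/46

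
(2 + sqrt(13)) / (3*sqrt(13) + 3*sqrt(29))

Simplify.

(-13 - 2*sqrt(13) + 2*sqrt(29) + sqrt(377))/48

Multiply numerator and denominator by -3*sqrt(29) + 3*sqrt(13).
Denominator becomes -144; numerator becomes -3*sqrt(377) - 6*sqrt(29) + 6*sqrt(13) + 39.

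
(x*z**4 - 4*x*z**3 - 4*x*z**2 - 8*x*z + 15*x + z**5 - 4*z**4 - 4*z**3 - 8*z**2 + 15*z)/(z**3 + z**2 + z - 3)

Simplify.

Factor: x*z**4 - 4*x*z**3 - 4*x*z**2 - 8*x*z + 15*x + z**5 - 4*z**4 - 4*z**3 - 8*z**2 + 15*z = (z**2 + 2*z + 3)*(z - 5)*(x + z)*(z - 1);  z**3 + z**2 + z - 3 = (z - 1)*(z**2 + 2*z + 3)
Cancel the common factors (z**2 + 2*z + 3), (z - 1).

x*z - 5*x + z**2 - 5*z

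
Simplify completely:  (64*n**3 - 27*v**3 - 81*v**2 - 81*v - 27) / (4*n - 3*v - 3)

16*n**2 + 12*n*v + 12*n + 9*v**2 + 18*v + 9

(4*n)**3 - (3*v + 3)**3 = (4*n - 3*v - 3)(16*n**2 + 12*n*v + 12*n + 9*v**2 + 18*v + 9).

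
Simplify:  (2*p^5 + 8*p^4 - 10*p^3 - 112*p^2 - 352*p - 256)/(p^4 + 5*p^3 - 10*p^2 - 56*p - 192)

Factor: 2*p^5 + 8*p^4 - 10*p^3 - 112*p^2 - 352*p - 256 = 2*(p + 4)*(p - 4)*(p^2 + 3*p + 8)*(p + 1);  p^4 + 5*p^3 - 10*p^2 - 56*p - 192 = (p + 6)*(p^2 + 3*p + 8)*(p - 4)
Cancel the common factors (p^2 + 3*p + 8), (p - 4).

(2*p^2 + 10*p + 8)/(p + 6)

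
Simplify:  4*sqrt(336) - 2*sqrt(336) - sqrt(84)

6*sqrt(21)

4*sqrt(336) = 16*sqrt(21); 2*sqrt(336) = 8*sqrt(21); sqrt(84) = 2*sqrt(21)
Combine: (16 - 8 - 2)·sqrt(21) = 6*sqrt(21)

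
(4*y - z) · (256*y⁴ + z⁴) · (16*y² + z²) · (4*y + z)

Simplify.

65536*y⁸ - z⁸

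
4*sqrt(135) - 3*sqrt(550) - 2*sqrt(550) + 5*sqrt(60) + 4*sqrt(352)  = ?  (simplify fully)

4*sqrt(135) = 12*sqrt(15); 3*sqrt(550) = 15*sqrt(22); 2*sqrt(550) = 10*sqrt(22); 5*sqrt(60) = 10*sqrt(15); 4*sqrt(352) = 16*sqrt(22)

-9*sqrt(22) + 22*sqrt(15)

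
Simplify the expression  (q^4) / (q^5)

1/q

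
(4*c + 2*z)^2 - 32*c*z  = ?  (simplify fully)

4*(2*c - z)^2

Expanding gives 16*c^2 - 16*c*z + 4*z^2, a perfect square.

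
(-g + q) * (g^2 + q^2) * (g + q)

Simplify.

(q+g)(q-g) = -g^2 + q^2; continue pairing.

-g^4 + q^4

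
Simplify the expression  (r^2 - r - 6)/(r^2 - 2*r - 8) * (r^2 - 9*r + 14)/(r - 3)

Factor: r^2 - r - 6 = (r + 2)*(r - 3);  r^2 - 2*r - 8 = (r + 2)*(r - 4);  r^2 - 9*r + 14 = (r - 7)*(r - 2)
Cancel the common factors (r - 3), (r + 2).

(r^2 - 9*r + 14)/(r - 4)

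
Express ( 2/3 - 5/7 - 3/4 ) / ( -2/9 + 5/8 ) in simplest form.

Numerator: 2/3 - 5/7 - 3/4 = -67/84
Denominator: -2/9 + 5/8 = 29/72
Divide: (-67/84) · (72/29) = -402/203

-402/203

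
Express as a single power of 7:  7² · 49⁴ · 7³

7^13

7² = 7^2; 49⁴ = 7^8; 7³ = 7^3
Combine exponents: 7^13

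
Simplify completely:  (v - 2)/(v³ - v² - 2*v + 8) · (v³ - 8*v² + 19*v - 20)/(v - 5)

(v - 2)/(v + 2)

Factor: v³ - v² - 2*v + 8 = (v² - 3*v + 4)·(v + 2);  v³ - 8*v² + 19*v - 20 = (v² - 3*v + 4)·(v - 5)
Cancel the common factors (v² - 3*v + 4), (v - 5).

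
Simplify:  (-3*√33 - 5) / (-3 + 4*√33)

(-411 - 29*√33)/519

Multiply numerator and denominator by -4*√33 - 3.
Denominator becomes -519; numerator becomes 29*√33 + 411.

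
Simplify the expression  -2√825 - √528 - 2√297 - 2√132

-24*√33

2√825 = 10*√33; √528 = 4*√33; 2√297 = 6*√33; 2√132 = 4*√33
Combine: (-10 - 4 - 6 - 4)·√33 = -24*√33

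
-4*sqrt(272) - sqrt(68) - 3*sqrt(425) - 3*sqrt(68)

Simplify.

-39*sqrt(17)

4*sqrt(272) = 16*sqrt(17); sqrt(68) = 2*sqrt(17); 3*sqrt(425) = 15*sqrt(17); 3*sqrt(68) = 6*sqrt(17)
Combine: (-16 - 2 - 15 - 6)·sqrt(17) = -39*sqrt(17)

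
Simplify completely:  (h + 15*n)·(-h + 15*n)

Product of conjugates: (P+Q)(P-Q) = P^2 - Q^2.

-h² + 225*n²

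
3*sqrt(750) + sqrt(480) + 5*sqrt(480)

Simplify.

3*sqrt(750) = 15*sqrt(30); sqrt(480) = 4*sqrt(30); 5*sqrt(480) = 20*sqrt(30)
Combine: (15 + 4 + 20)·sqrt(30) = 39*sqrt(30)

39*sqrt(30)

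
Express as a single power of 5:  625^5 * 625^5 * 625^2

5^48

625^5 = 5^20; 625^5 = 5^20; 625^2 = 5^8
Combine exponents: 5^48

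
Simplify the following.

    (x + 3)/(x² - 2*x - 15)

Factor: x² - 2*x - 15 = (x - 5)·(x + 3)
Cancel the common factor (x + 3).

1/(x - 5)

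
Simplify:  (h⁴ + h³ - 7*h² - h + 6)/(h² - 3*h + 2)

h² + 4*h + 3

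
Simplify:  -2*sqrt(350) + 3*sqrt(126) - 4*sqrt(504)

2*sqrt(350) = 10*sqrt(14); 3*sqrt(126) = 9*sqrt(14); 4*sqrt(504) = 24*sqrt(14)
Combine: (-10 + 9 - 24)·sqrt(14) = -25*sqrt(14)

-25*sqrt(14)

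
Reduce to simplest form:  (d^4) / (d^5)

1/d

Quotient: (d^-1)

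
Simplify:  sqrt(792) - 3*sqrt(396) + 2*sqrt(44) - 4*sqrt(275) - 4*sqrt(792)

-34*sqrt(11) - 18*sqrt(22)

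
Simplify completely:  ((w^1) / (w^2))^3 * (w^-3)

w^(-6)

Inside the bracket: (w^-1)
Raise to the power 3: (w^-3)
Multiply by (w^-3): add exponents.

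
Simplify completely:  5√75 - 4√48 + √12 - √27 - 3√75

5√75 = 25*√3; 4√48 = 16*√3; √12 = 2*√3; √27 = 3*√3; 3√75 = 15*√3
Combine: (25 - 16 + 2 - 3 - 15)·√3 = -7*√3

-7*√3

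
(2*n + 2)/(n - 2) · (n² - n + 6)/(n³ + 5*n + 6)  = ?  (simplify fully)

Factor: 2*n + 2 = 2·(n + 1);  n³ + 5*n + 6 = (n² - n + 6)·(n + 1)
Cancel the common factors (n² - n + 6), (n + 1).

2/(n - 2)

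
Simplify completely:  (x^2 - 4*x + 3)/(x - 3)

Factor: x^2 - 4*x + 3 = (x - 3)*(x - 1)
Cancel the common factor (x - 3).

x - 1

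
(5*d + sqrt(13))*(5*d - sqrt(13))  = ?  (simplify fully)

25*d^2 - 13

(5*d)^2 - (sqrt(13))^2 = 25*d^2 - 13.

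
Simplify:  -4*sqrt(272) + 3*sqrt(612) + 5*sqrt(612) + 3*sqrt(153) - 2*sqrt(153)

4*sqrt(272) = 16*sqrt(17); 3*sqrt(612) = 18*sqrt(17); 5*sqrt(612) = 30*sqrt(17); 3*sqrt(153) = 9*sqrt(17); 2*sqrt(153) = 6*sqrt(17)

35*sqrt(17)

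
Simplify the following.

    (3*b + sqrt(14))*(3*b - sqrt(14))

Product of conjugates: (P+Q)(P-Q) = P^2 - Q^2.

9*b^2 - 14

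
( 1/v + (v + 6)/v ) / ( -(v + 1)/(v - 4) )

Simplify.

(-v**2 - 3*v + 28)/(v**2 + v)

Numerator: 1/v + (v + 6)/v = (v + 7)/v
Denominator: -(v + 1)/(v - 4) = (-v - 1)/(v - 4)
Divide: ((v + 7)/v) · ((v - 4)/(-v - 1)) = (-v**2 - 3*v + 28)/(v**2 + v)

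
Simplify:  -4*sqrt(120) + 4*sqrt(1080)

16*sqrt(30)

4*sqrt(120) = 8*sqrt(30); 4*sqrt(1080) = 24*sqrt(30)
Combine: (-8 + 24)·sqrt(30) = 16*sqrt(30)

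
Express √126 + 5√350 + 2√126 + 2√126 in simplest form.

40*√14

√126 = 3*√14; 5√350 = 25*√14; 2√126 = 6*√14; 2√126 = 6*√14
Combine: (3 + 25 + 6 + 6)·√14 = 40*√14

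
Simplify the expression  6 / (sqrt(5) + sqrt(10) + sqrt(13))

(-15*sqrt(26) + 3*sqrt(13) + 12*sqrt(10) + 27*sqrt(5))/49

Group as (sqrt(5) + sqrt(10)) + sqrt(13); multiply by (sqrt(5) + sqrt(10)) - sqrt(13), then rationalise the remaining surd.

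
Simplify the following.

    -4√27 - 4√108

4√27 = 12*√3; 4√108 = 24*√3
Combine: (-12 - 24)·√3 = -36*√3

-36*√3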